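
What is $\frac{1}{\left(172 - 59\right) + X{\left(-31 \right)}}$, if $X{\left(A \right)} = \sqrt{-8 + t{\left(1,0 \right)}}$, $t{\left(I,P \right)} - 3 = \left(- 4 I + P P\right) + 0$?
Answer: $\frac{113}{12778} - \frac{3 i}{12778} \approx 0.0088433 - 0.00023478 i$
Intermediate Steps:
$t{\left(I,P \right)} = 3 + P^{2} - 4 I$ ($t{\left(I,P \right)} = 3 + \left(\left(- 4 I + P P\right) + 0\right) = 3 + \left(\left(- 4 I + P^{2}\right) + 0\right) = 3 + \left(\left(P^{2} - 4 I\right) + 0\right) = 3 - \left(- P^{2} + 4 I\right) = 3 + P^{2} - 4 I$)
$X{\left(A \right)} = 3 i$ ($X{\left(A \right)} = \sqrt{-8 + \left(3 + 0^{2} - 4\right)} = \sqrt{-8 + \left(3 + 0 - 4\right)} = \sqrt{-8 - 1} = \sqrt{-9} = 3 i$)
$\frac{1}{\left(172 - 59\right) + X{\left(-31 \right)}} = \frac{1}{\left(172 - 59\right) + 3 i} = \frac{1}{113 + 3 i} = \frac{113 - 3 i}{12778}$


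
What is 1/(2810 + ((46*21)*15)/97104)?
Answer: 2312/6497065 ≈ 0.00035585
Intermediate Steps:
1/(2810 + ((46*21)*15)/97104) = 1/(2810 + (966*15)*(1/97104)) = 1/(2810 + 14490*(1/97104)) = 1/(2810 + 345/2312) = 1/(6497065/2312) = 2312/6497065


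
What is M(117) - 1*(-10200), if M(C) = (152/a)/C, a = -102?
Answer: 60863324/5967 ≈ 10200.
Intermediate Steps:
M(C) = -76/(51*C) (M(C) = (152/(-102))/C = (152*(-1/102))/C = -76/(51*C))
M(117) - 1*(-10200) = -76/51/117 - 1*(-10200) = -76/51*1/117 + 10200 = -76/5967 + 10200 = 60863324/5967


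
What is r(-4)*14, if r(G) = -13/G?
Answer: 91/2 ≈ 45.500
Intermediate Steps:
r(-4)*14 = -13/(-4)*14 = -13*(-¼)*14 = (13/4)*14 = 91/2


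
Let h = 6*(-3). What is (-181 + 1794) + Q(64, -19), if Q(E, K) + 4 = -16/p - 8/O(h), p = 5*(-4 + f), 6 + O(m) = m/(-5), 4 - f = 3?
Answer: 8067/5 ≈ 1613.4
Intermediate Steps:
f = 1 (f = 4 - 1*3 = 4 - 3 = 1)
h = -18
O(m) = -6 - m/5 (O(m) = -6 + m/(-5) = -6 + m*(-⅕) = -6 - m/5)
p = -15 (p = 5*(-4 + 1) = 5*(-3) = -15)
Q(E, K) = ⅖ (Q(E, K) = -4 + (-16/(-15) - 8/(-6 - ⅕*(-18))) = -4 + (-16*(-1/15) - 8/(-6 + 18/5)) = -4 + (16/15 - 8/(-12/5)) = -4 + (16/15 - 8*(-5/12)) = -4 + (16/15 + 10/3) = -4 + 22/5 = ⅖)
(-181 + 1794) + Q(64, -19) = (-181 + 1794) + ⅖ = 1613 + ⅖ = 8067/5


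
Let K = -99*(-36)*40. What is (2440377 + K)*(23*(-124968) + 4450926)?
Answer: 4072418616294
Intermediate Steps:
K = 142560 (K = 3564*40 = 142560)
(2440377 + K)*(23*(-124968) + 4450926) = (2440377 + 142560)*(23*(-124968) + 4450926) = 2582937*(-2874264 + 4450926) = 2582937*1576662 = 4072418616294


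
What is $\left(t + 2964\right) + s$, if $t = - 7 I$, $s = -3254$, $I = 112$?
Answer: $-1074$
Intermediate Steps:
$t = -784$ ($t = \left(-7\right) 112 = -784$)
$\left(t + 2964\right) + s = \left(-784 + 2964\right) - 3254 = 2180 - 3254 = -1074$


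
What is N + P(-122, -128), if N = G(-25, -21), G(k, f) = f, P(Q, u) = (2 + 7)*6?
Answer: 33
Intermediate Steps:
P(Q, u) = 54 (P(Q, u) = 9*6 = 54)
N = -21
N + P(-122, -128) = -21 + 54 = 33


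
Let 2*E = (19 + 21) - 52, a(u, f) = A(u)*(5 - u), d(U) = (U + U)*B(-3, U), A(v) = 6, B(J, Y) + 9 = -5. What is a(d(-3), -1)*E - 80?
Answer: 2764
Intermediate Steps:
B(J, Y) = -14 (B(J, Y) = -9 - 5 = -14)
d(U) = -28*U (d(U) = (U + U)*(-14) = (2*U)*(-14) = -28*U)
a(u, f) = 30 - 6*u (a(u, f) = 6*(5 - u) = 30 - 6*u)
E = -6 (E = ((19 + 21) - 52)/2 = (40 - 52)/2 = (½)*(-12) = -6)
a(d(-3), -1)*E - 80 = (30 - (-168)*(-3))*(-6) - 80 = (30 - 6*84)*(-6) - 80 = (30 - 504)*(-6) - 80 = -474*(-6) - 80 = 2844 - 80 = 2764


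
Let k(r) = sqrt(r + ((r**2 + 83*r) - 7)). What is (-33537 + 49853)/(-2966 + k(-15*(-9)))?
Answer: -24196628/4383799 - 8158*sqrt(29558)/4383799 ≈ -5.8395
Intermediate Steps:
k(r) = sqrt(-7 + r**2 + 84*r) (k(r) = sqrt(r + (-7 + r**2 + 83*r)) = sqrt(-7 + r**2 + 84*r))
(-33537 + 49853)/(-2966 + k(-15*(-9))) = (-33537 + 49853)/(-2966 + sqrt(-7 + (-15*(-9))**2 + 84*(-15*(-9)))) = 16316/(-2966 + sqrt(-7 + 135**2 + 84*135)) = 16316/(-2966 + sqrt(-7 + 18225 + 11340)) = 16316/(-2966 + sqrt(29558))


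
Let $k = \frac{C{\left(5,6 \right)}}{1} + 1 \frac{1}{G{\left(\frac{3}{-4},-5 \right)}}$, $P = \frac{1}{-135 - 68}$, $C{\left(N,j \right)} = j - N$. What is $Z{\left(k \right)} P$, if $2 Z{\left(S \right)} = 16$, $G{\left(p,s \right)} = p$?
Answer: $- \frac{8}{203} \approx -0.039409$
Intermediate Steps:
$P = - \frac{1}{203}$ ($P = \frac{1}{-203} = - \frac{1}{203} \approx -0.0049261$)
$k = - \frac{1}{3}$ ($k = \frac{6 - 5}{1} + 1 \frac{1}{3 \frac{1}{-4}} = \left(6 - 5\right) 1 + 1 \frac{1}{3 \left(- \frac{1}{4}\right)} = 1 \cdot 1 + 1 \frac{1}{- \frac{3}{4}} = 1 + 1 \left(- \frac{4}{3}\right) = 1 - \frac{4}{3} = - \frac{1}{3} \approx -0.33333$)
$Z{\left(S \right)} = 8$ ($Z{\left(S \right)} = \frac{1}{2} \cdot 16 = 8$)
$Z{\left(k \right)} P = 8 \left(- \frac{1}{203}\right) = - \frac{8}{203}$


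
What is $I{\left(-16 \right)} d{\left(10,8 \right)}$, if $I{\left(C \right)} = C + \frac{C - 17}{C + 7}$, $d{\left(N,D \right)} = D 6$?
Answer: $-592$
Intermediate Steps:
$d{\left(N,D \right)} = 6 D$
$I{\left(C \right)} = C + \frac{-17 + C}{7 + C}$
$I{\left(-16 \right)} d{\left(10,8 \right)} = \frac{-17 + \left(-16\right)^{2} + 8 \left(-16\right)}{7 - 16} \cdot 6 \cdot 8 = \frac{-17 + 256 - 128}{-9} \cdot 48 = \left(- \frac{1}{9}\right) 111 \cdot 48 = \left(- \frac{37}{3}\right) 48 = -592$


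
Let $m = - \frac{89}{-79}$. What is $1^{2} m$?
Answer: $\frac{89}{79} \approx 1.1266$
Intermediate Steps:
$m = \frac{89}{79}$ ($m = \left(-89\right) \left(- \frac{1}{79}\right) = \frac{89}{79} \approx 1.1266$)
$1^{2} m = 1^{2} \cdot \frac{89}{79} = 1 \cdot \frac{89}{79} = \frac{89}{79}$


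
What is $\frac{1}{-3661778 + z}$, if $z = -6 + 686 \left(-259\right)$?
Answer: $- \frac{1}{3839458} \approx -2.6045 \cdot 10^{-7}$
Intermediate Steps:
$z = -177680$ ($z = -6 - 177674 = -177680$)
$\frac{1}{-3661778 + z} = \frac{1}{-3661778 - 177680} = \frac{1}{-3839458} = - \frac{1}{3839458}$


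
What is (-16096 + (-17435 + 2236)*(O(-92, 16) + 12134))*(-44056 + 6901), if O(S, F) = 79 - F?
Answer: 6888473799345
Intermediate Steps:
(-16096 + (-17435 + 2236)*(O(-92, 16) + 12134))*(-44056 + 6901) = (-16096 + (-17435 + 2236)*((79 - 1*16) + 12134))*(-44056 + 6901) = (-16096 - 15199*((79 - 16) + 12134))*(-37155) = (-16096 - 15199*(63 + 12134))*(-37155) = (-16096 - 15199*12197)*(-37155) = (-16096 - 185382203)*(-37155) = -185398299*(-37155) = 6888473799345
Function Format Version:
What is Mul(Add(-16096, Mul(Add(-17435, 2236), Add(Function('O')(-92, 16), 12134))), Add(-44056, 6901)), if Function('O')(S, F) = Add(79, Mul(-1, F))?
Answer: 6888473799345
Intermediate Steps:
Mul(Add(-16096, Mul(Add(-17435, 2236), Add(Function('O')(-92, 16), 12134))), Add(-44056, 6901)) = Mul(Add(-16096, Mul(Add(-17435, 2236), Add(Add(79, Mul(-1, 16)), 12134))), Add(-44056, 6901)) = Mul(Add(-16096, Mul(-15199, Add(Add(79, -16), 12134))), -37155) = Mul(Add(-16096, Mul(-15199, Add(63, 12134))), -37155) = Mul(Add(-16096, Mul(-15199, 12197)), -37155) = Mul(Add(-16096, -185382203), -37155) = Mul(-185398299, -37155) = 6888473799345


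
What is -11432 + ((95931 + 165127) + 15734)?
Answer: 265360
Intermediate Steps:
-11432 + ((95931 + 165127) + 15734) = -11432 + (261058 + 15734) = -11432 + 276792 = 265360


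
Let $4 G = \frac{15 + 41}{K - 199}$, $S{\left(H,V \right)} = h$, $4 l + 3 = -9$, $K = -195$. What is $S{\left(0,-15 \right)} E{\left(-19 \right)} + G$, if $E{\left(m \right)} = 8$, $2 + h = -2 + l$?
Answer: $- \frac{11039}{197} \approx -56.036$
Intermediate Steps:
$l = -3$ ($l = - \frac{3}{4} + \frac{1}{4} \left(-9\right) = - \frac{3}{4} - \frac{9}{4} = -3$)
$h = -7$ ($h = -2 - 5 = -7$)
$S{\left(H,V \right)} = -7$
$G = - \frac{7}{197}$ ($G = \frac{\left(15 + 41\right) \frac{1}{-195 - 199}}{4} = \frac{56 \frac{1}{-394}}{4} = \frac{56 \left(- \frac{1}{394}\right)}{4} = \frac{1}{4} \left(- \frac{28}{197}\right) = - \frac{7}{197} \approx -0.035533$)
$S{\left(0,-15 \right)} E{\left(-19 \right)} + G = \left(-7\right) 8 - \frac{7}{197} = -56 - \frac{7}{197} = - \frac{11039}{197}$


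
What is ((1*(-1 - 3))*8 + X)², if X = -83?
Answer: 13225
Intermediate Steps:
((1*(-1 - 3))*8 + X)² = ((1*(-1 - 3))*8 - 83)² = ((1*(-4))*8 - 83)² = (-4*8 - 83)² = (-32 - 83)² = (-115)² = 13225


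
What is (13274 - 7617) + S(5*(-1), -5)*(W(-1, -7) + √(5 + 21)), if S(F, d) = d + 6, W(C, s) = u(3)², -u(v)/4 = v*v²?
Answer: 17321 + √26 ≈ 17326.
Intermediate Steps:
u(v) = -4*v³ (u(v) = -4*v*v² = -4*v³)
W(C, s) = 11664 (W(C, s) = (-4*3³)² = (-4*27)² = (-108)² = 11664)
S(F, d) = 6 + d
(13274 - 7617) + S(5*(-1), -5)*(W(-1, -7) + √(5 + 21)) = (13274 - 7617) + (6 - 5)*(11664 + √(5 + 21)) = 5657 + 1*(11664 + √26) = 5657 + (11664 + √26) = 17321 + √26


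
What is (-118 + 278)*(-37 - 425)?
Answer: -73920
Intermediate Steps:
(-118 + 278)*(-37 - 425) = 160*(-462) = -73920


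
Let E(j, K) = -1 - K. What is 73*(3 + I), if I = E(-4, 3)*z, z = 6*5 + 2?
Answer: -9125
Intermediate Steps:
z = 32 (z = 30 + 2 = 32)
I = -128 (I = (-1 - 1*3)*32 = (-1 - 3)*32 = -4*32 = -128)
73*(3 + I) = 73*(3 - 128) = 73*(-125) = -9125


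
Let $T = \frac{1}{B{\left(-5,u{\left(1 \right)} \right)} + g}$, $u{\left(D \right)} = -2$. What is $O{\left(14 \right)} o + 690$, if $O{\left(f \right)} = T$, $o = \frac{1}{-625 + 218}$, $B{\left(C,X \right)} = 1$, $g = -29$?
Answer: $\frac{7863241}{11396} \approx 690.0$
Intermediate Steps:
$o = - \frac{1}{407}$ ($o = \frac{1}{-407} = - \frac{1}{407} \approx -0.002457$)
$T = - \frac{1}{28}$ ($T = \frac{1}{1 - 29} = \frac{1}{-28} = - \frac{1}{28} \approx -0.035714$)
$O{\left(f \right)} = - \frac{1}{28}$
$O{\left(14 \right)} o + 690 = \left(- \frac{1}{28}\right) \left(- \frac{1}{407}\right) + 690 = \frac{1}{11396} + 690 = \frac{7863241}{11396}$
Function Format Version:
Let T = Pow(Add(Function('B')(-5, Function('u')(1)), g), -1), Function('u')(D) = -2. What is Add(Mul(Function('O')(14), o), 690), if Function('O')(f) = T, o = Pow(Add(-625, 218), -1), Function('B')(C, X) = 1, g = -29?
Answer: Rational(7863241, 11396) ≈ 690.00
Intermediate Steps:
o = Rational(-1, 407) (o = Pow(-407, -1) = Rational(-1, 407) ≈ -0.0024570)
T = Rational(-1, 28) (T = Pow(Add(1, -29), -1) = Pow(-28, -1) = Rational(-1, 28) ≈ -0.035714)
Function('O')(f) = Rational(-1, 28)
Add(Mul(Function('O')(14), o), 690) = Add(Mul(Rational(-1, 28), Rational(-1, 407)), 690) = Add(Rational(1, 11396), 690) = Rational(7863241, 11396)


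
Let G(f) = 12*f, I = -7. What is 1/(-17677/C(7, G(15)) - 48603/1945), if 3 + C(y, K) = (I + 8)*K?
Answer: -344265/42984496 ≈ -0.0080090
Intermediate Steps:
C(y, K) = -3 + K (C(y, K) = -3 + (-7 + 8)*K = -3 + 1*K = -3 + K)
1/(-17677/C(7, G(15)) - 48603/1945) = 1/(-17677/(-3 + 12*15) - 48603/1945) = 1/(-17677/(-3 + 180) - 48603*1/1945) = 1/(-17677/177 - 48603/1945) = 1/(-42984496/344265) = -344265/42984496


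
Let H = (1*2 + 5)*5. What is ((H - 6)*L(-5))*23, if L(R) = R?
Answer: -3335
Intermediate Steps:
H = 35 (H = (2 + 5)*5 = 7*5 = 35)
((H - 6)*L(-5))*23 = ((35 - 6)*(-5))*23 = (29*(-5))*23 = -145*23 = -3335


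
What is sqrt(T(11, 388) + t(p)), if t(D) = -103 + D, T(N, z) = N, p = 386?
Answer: 7*sqrt(6) ≈ 17.146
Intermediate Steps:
sqrt(T(11, 388) + t(p)) = sqrt(11 + (-103 + 386)) = sqrt(11 + 283) = sqrt(294) = 7*sqrt(6)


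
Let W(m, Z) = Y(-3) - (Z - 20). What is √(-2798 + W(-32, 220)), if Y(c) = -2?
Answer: 10*I*√30 ≈ 54.772*I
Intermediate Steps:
W(m, Z) = 18 - Z (W(m, Z) = -2 - (Z - 20) = -2 - (-20 + Z) = -2 + (20 - Z) = 18 - Z)
√(-2798 + W(-32, 220)) = √(-2798 + (18 - 1*220)) = √(-2798 + (18 - 220)) = √(-2798 - 202) = √(-3000) = 10*I*√30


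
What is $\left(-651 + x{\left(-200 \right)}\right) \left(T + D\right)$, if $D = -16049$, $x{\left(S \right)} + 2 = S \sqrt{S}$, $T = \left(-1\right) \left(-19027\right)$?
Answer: $-1944634 - 5956000 i \sqrt{2} \approx -1.9446 \cdot 10^{6} - 8.4231 \cdot 10^{6} i$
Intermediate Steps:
$T = 19027$
$x{\left(S \right)} = -2 + S^{\frac{3}{2}}$ ($x{\left(S \right)} = -2 + S \sqrt{S} = -2 + S^{\frac{3}{2}}$)
$\left(-651 + x{\left(-200 \right)}\right) \left(T + D\right) = \left(-651 - \left(2 - \left(-200\right)^{\frac{3}{2}}\right)\right) \left(19027 - 16049\right) = \left(-651 - \left(2 + 2000 i \sqrt{2}\right)\right) 2978 = \left(-653 - 2000 i \sqrt{2}\right) 2978 = -1944634 - 5956000 i \sqrt{2}$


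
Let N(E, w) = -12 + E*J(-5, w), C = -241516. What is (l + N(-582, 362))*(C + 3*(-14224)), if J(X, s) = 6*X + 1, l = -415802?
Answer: 113372823968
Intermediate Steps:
J(X, s) = 1 + 6*X
N(E, w) = -12 - 29*E (N(E, w) = -12 + E*(1 + 6*(-5)) = -12 + E*(1 - 30) = -12 + E*(-29) = -12 - 29*E)
(l + N(-582, 362))*(C + 3*(-14224)) = (-415802 + (-12 - 29*(-582)))*(-241516 + 3*(-14224)) = (-415802 + (-12 + 16878))*(-241516 - 42672) = (-415802 + 16866)*(-284188) = -398936*(-284188) = 113372823968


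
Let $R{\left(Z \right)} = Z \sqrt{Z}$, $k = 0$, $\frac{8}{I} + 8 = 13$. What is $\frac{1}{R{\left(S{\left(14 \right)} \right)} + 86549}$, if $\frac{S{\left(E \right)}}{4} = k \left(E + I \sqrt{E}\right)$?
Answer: $\frac{1}{86549} \approx 1.1554 \cdot 10^{-5}$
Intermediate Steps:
$I = \frac{8}{5}$ ($I = \frac{8}{-8 + 13} = \frac{8}{5} \approx 1.6$)
$S{\left(E \right)} = 0$ ($S{\left(E \right)} = 4 \cdot 0 \left(E + \frac{8 \sqrt{E}}{5}\right) = 4 \cdot 0 = 0$)
$R{\left(Z \right)} = Z^{\frac{3}{2}}$
$\frac{1}{R{\left(S{\left(14 \right)} \right)} + 86549} = \frac{1}{0^{\frac{3}{2}} + 86549} = \frac{1}{0 + 86549} = \frac{1}{86549}$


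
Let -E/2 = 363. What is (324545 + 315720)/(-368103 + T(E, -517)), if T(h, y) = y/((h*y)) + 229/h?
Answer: -232416195/133621504 ≈ -1.7394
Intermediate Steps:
E = -726 (E = -2*363 = -726)
T(h, y) = 230/h (T(h, y) = y*(1/(h*y)) + 229/h = 1/h + 229/h = 230/h)
(324545 + 315720)/(-368103 + T(E, -517)) = (324545 + 315720)/(-368103 + 230/(-726)) = 640265/(-368103 + 230*(-1/726)) = 640265/(-368103 - 115/363) = 640265/(-133621504/363) = 640265*(-363/133621504) = -232416195/133621504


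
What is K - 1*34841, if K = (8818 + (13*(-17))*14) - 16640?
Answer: -45757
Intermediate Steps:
K = -10916 (K = (8818 - 221*14) - 16640 = (8818 - 3094) - 16640 = 5724 - 16640 = -10916)
K - 1*34841 = -10916 - 1*34841 = -10916 - 34841 = -45757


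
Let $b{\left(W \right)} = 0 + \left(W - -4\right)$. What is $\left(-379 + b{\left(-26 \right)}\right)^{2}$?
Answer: $160801$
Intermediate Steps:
$b{\left(W \right)} = 4 + W$ ($b{\left(W \right)} = 0 + \left(W + 4\right) = 0 + \left(4 + W\right) = 4 + W$)
$\left(-379 + b{\left(-26 \right)}\right)^{2} = \left(-379 + \left(4 - 26\right)\right)^{2} = \left(-379 - 22\right)^{2} = \left(-401\right)^{2} = 160801$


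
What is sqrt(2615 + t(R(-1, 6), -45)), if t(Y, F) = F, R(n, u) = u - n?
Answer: sqrt(2570) ≈ 50.695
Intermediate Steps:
sqrt(2615 + t(R(-1, 6), -45)) = sqrt(2615 - 45) = sqrt(2570)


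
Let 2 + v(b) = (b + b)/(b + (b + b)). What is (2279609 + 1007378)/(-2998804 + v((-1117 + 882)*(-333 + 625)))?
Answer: -896451/817856 ≈ -1.0961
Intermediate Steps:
v(b) = -4/3 (v(b) = -2 + (b + b)/(b + (b + b)) = -2 + (2*b)/(b + 2*b) = -2 + (2*b)/((3*b)) = -2 + (2*b)*(1/(3*b)) = -2 + ⅔ = -4/3)
(2279609 + 1007378)/(-2998804 + v((-1117 + 882)*(-333 + 625))) = (2279609 + 1007378)/(-2998804 - 4/3) = 3286987/(-8996416/3) = 3286987*(-3/8996416) = -896451/817856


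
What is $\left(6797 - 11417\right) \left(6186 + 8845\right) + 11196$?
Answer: $-69432024$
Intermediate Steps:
$\left(6797 - 11417\right) \left(6186 + 8845\right) + 11196 = \left(-4620\right) 15031 + 11196 = -69443220 + 11196 = -69432024$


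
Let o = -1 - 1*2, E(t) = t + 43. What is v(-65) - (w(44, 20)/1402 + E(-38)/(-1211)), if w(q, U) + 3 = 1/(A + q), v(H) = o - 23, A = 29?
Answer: -1610845214/61970503 ≈ -25.994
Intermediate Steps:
E(t) = 43 + t
o = -3 (o = -1 - 2 = -3)
v(H) = -26 (v(H) = -3 - 23 = -26)
w(q, U) = -3 + 1/(29 + q)
v(-65) - (w(44, 20)/1402 + E(-38)/(-1211)) = -26 - (((-86 - 3*44)/(29 + 44))/1402 + (43 - 38)/(-1211)) = -26 - (((-86 - 132)/73)*(1/1402) + 5*(-1/1211)) = -26 - (((1/73)*(-218))*(1/1402) - 5/1211) = -26 - (-218/73*1/1402 - 5/1211) = -26 - (-109/51173 - 5/1211) = -26 - 1*(-387864/61970503) = -26 + 387864/61970503 = -1610845214/61970503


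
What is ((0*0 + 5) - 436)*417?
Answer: -179727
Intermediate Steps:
((0*0 + 5) - 436)*417 = ((0 + 5) - 436)*417 = (5 - 436)*417 = -431*417 = -179727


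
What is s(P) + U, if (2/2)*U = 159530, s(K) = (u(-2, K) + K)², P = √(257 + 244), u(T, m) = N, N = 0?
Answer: 160031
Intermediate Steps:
u(T, m) = 0
P = √501 ≈ 22.383
s(K) = K² (s(K) = (0 + K)² = K²)
U = 159530
s(P) + U = (√501)² + 159530 = 501 + 159530 = 160031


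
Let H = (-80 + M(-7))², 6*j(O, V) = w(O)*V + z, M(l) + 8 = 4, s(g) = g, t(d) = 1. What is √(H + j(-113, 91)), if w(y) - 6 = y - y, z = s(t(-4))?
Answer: √257298/6 ≈ 84.541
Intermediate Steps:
z = 1
M(l) = -4 (M(l) = -8 + 4 = -4)
w(y) = 6 (w(y) = 6 + (y - y) = 6 + 0 = 6)
j(O, V) = ⅙ + V (j(O, V) = (6*V + 1)/6 = (1 + 6*V)/6 = ⅙ + V)
H = 7056 (H = (-80 - 4)² = (-84)² = 7056)
√(H + j(-113, 91)) = √(7056 + (⅙ + 91)) = √(7056 + 547/6) = √(42883/6) = √257298/6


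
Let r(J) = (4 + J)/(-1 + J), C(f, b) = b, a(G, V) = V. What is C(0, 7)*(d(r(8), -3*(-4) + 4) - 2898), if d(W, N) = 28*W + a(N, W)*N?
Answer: -19758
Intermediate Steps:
r(J) = (4 + J)/(-1 + J)
d(W, N) = 28*W + N*W (d(W, N) = 28*W + W*N = 28*W + N*W)
C(0, 7)*(d(r(8), -3*(-4) + 4) - 2898) = 7*(((4 + 8)/(-1 + 8))*(28 + (-3*(-4) + 4)) - 2898) = 7*((12/7)*(28 + (12 + 4)) - 2898) = 7*(((⅐)*12)*(28 + 16) - 2898) = 7*((12/7)*44 - 2898) = 7*(528/7 - 2898) = 7*(-19758/7) = -19758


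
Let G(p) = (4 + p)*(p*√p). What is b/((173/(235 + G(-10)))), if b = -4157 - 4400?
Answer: -2010895/173 - 513420*I*√10/173 ≈ -11624.0 - 9384.8*I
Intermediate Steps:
G(p) = p^(3/2)*(4 + p) (G(p) = (4 + p)*p^(3/2) = p^(3/2)*(4 + p))
b = -8557
b/((173/(235 + G(-10)))) = -(2010895/173 - 85570*I*√10*(4 - 10)/173) = -(2010895/173 + 513420*I*√10/173) = -8557*(235/173 + 60*I*√10/173) = -2010895/173 - 513420*I*√10/173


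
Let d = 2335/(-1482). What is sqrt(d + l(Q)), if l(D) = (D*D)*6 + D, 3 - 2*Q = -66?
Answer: sqrt(15757360554)/1482 ≈ 84.702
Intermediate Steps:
Q = 69/2 (Q = 3/2 - 1/2*(-66) = 3/2 + 33 = 69/2 ≈ 34.500)
d = -2335/1482 (d = 2335*(-1/1482) = -2335/1482 ≈ -1.5756)
l(D) = D + 6*D**2 (l(D) = D**2*6 + D = 6*D**2 + D = D + 6*D**2)
sqrt(d + l(Q)) = sqrt(-2335/1482 + 69*(1 + 6*(69/2))/2) = sqrt(-2335/1482 + 69*(1 + 207)/2) = sqrt(-2335/1482 + (69/2)*208) = sqrt(-2335/1482 + 7176) = sqrt(10632497/1482) = sqrt(15757360554)/1482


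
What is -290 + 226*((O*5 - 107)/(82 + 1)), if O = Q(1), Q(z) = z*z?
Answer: -47122/83 ≈ -567.74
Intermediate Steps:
Q(z) = z²
O = 1 (O = 1² = 1)
-290 + 226*((O*5 - 107)/(82 + 1)) = -290 + 226*((1*5 - 107)/(82 + 1)) = -290 + 226*((5 - 107)/83) = -290 + 226*(-102*1/83) = -290 + 226*(-102/83) = -290 - 23052/83 = -47122/83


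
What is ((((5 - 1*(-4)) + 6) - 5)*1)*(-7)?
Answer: -70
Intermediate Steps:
((((5 - 1*(-4)) + 6) - 5)*1)*(-7) = ((((5 + 4) + 6) - 5)*1)*(-7) = (((9 + 6) - 5)*1)*(-7) = ((15 - 5)*1)*(-7) = (10*1)*(-7) = 10*(-7) = -70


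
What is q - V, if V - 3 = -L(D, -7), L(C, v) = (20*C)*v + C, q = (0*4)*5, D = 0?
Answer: -3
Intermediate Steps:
q = 0 (q = 0*5 = 0)
L(C, v) = C + 20*C*v (L(C, v) = 20*C*v + C = C + 20*C*v)
V = 3 (V = 3 - 0*(1 + 20*(-7)) = 3 - 0*(1 - 140) = 3 - 0*(-139) = 3 - 1*0 = 3 + 0 = 3)
q - V = 0 - 1*3 = 0 - 3 = -3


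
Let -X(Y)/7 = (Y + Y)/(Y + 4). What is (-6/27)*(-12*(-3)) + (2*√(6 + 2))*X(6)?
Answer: -8 - 168*√2/5 ≈ -55.518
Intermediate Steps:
X(Y) = -14*Y/(4 + Y) (X(Y) = -7*(Y + Y)/(Y + 4) = -7*2*Y/(4 + Y) = -14*Y/(4 + Y))
(-6/27)*(-12*(-3)) + (2*√(6 + 2))*X(6) = (-6/27)*(-12*(-3)) + (2*√(6 + 2))*(-14*6/(4 + 6)) = -6*1/27*36 + (2*√8)*(-14*6/10) = -2/9*36 + (2*(2*√2))*(-14*6*⅒) = -8 + (4*√2)*(-42/5) = -8 - 168*√2/5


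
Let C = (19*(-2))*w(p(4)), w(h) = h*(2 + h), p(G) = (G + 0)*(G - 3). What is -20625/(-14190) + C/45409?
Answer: 5597693/3905174 ≈ 1.4334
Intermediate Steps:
p(G) = G*(-3 + G)
C = -912 (C = (19*(-2))*((4*(-3 + 4))*(2 + 4*(-3 + 4))) = -38*4*1*(2 + 4*1) = -152*(2 + 4) = -152*6 = -38*24 = -912)
-20625/(-14190) + C/45409 = -20625/(-14190) - 912/45409 = -20625*(-1/14190) - 912*1/45409 = 125/86 - 912/45409 = 5597693/3905174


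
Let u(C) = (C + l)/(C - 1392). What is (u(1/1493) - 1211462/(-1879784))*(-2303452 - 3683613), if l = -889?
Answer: -3001147536099504561/390667049692 ≈ -7.6821e+6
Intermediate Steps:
u(C) = (-889 + C)/(-1392 + C) (u(C) = (C - 889)/(C - 1392) = (-889 + C)/(-1392 + C))
(u(1/1493) - 1211462/(-1879784))*(-2303452 - 3683613) = ((-889 + 1/1493)/(-1392 + 1/1493) - 1211462/(-1879784))*(-2303452 - 3683613) = ((-889 + 1/1493)/(-1392 + 1/1493) - 1211462*(-1/1879784))*(-5987065) = (-1327276/1493/(-2078255/1493) + 605731/939892)*(-5987065) = (-1493/2078255*(-1327276/1493) + 605731/939892)*(-5987065) = (1327276/2078255 + 605731/939892)*(-5987065) = (2506359573597/1953335248460)*(-5987065) = -3001147536099504561/390667049692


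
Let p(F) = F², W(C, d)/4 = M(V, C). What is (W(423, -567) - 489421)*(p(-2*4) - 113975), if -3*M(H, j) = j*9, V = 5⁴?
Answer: 56328647767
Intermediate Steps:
V = 625
M(H, j) = -3*j (M(H, j) = -j*9/3 = -3*j)
W(C, d) = -12*C (W(C, d) = 4*(-3*C) = -12*C)
(W(423, -567) - 489421)*(p(-2*4) - 113975) = (-12*423 - 489421)*((-2*4)² - 113975) = (-5076 - 489421)*((-8)² - 113975) = -494497*(64 - 113975) = -494497*(-113911) = 56328647767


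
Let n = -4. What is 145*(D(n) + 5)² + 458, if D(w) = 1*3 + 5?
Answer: 24963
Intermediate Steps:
D(w) = 8 (D(w) = 3 + 5 = 8)
145*(D(n) + 5)² + 458 = 145*(8 + 5)² + 458 = 145*13² + 458 = 145*169 + 458 = 24505 + 458 = 24963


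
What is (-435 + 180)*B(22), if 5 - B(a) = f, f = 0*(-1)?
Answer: -1275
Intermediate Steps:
f = 0
B(a) = 5 (B(a) = 5 - 1*0 = 5 + 0 = 5)
(-435 + 180)*B(22) = (-435 + 180)*5 = -255*5 = -1275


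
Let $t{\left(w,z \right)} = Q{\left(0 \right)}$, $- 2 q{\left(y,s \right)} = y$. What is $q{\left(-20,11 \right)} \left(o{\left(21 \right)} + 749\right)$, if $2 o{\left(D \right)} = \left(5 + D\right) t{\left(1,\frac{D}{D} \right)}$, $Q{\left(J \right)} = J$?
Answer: $7490$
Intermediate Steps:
$q{\left(y,s \right)} = - \frac{y}{2}$
$t{\left(w,z \right)} = 0$
$o{\left(D \right)} = 0$ ($o{\left(D \right)} = \frac{\left(5 + D\right) 0}{2} = \frac{1}{2} \cdot 0 = 0$)
$q{\left(-20,11 \right)} \left(o{\left(21 \right)} + 749\right) = \left(- \frac{1}{2}\right) \left(-20\right) \left(0 + 749\right) = 10 \cdot 749 = 7490$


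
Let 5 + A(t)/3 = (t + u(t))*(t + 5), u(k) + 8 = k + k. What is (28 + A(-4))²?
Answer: 2209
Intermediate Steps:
u(k) = -8 + 2*k (u(k) = -8 + (k + k) = -8 + 2*k)
A(t) = -15 + 3*(-8 + 3*t)*(5 + t) (A(t) = -15 + 3*((t + (-8 + 2*t))*(t + 5)) = -15 + 3*((-8 + 3*t)*(5 + t)) = -15 + 3*(-8 + 3*t)*(5 + t))
(28 + A(-4))² = (28 + (-135 + 9*(-4)² + 21*(-4)))² = (28 + (-135 + 9*16 - 84))² = (28 + (-135 + 144 - 84))² = (28 - 75)² = (-47)² = 2209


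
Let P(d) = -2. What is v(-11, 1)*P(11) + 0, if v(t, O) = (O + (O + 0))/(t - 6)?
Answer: 4/17 ≈ 0.23529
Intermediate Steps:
v(t, O) = 2*O/(-6 + t) (v(t, O) = (O + O)/(-6 + t) = (2*O)/(-6 + t) = 2*O/(-6 + t))
v(-11, 1)*P(11) + 0 = (2*1/(-6 - 11))*(-2) + 0 = (2*1/(-17))*(-2) + 0 = (2*1*(-1/17))*(-2) + 0 = -2/17*(-2) + 0 = 4/17 + 0 = 4/17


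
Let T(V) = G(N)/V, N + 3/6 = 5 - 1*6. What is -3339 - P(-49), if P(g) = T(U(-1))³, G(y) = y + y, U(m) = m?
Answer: -3366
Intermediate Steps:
N = -3/2 (N = -½ + (5 - 1*6) = -½ + (5 - 6) = -½ - 1 = -3/2 ≈ -1.5000)
G(y) = 2*y
T(V) = -3/V (T(V) = (2*(-3/2))/V = -3/V)
P(g) = 27 (P(g) = (-3/(-1))³ = (-3*(-1))³ = 3³ = 27)
-3339 - P(-49) = -3339 - 1*27 = -3339 - 27 = -3366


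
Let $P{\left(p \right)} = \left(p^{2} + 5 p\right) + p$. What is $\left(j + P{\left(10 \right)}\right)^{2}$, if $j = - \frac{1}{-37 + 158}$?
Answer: $\frac{374770881}{14641} \approx 25597.0$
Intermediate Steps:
$P{\left(p \right)} = p^{2} + 6 p$
$j = - \frac{1}{121} \approx -0.0082645$
$\left(j + P{\left(10 \right)}\right)^{2} = \left(- \frac{1}{121} + 10 \left(6 + 10\right)\right)^{2} = \left(- \frac{1}{121} + 10 \cdot 16\right)^{2} = \left(- \frac{1}{121} + 160\right)^{2} = \left(\frac{19359}{121}\right)^{2} = \frac{374770881}{14641}$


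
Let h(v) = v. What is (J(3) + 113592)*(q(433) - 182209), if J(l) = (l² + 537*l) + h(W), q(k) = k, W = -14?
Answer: -20940231648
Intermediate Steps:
J(l) = -14 + l² + 537*l (J(l) = (l² + 537*l) - 14 = -14 + l² + 537*l)
(J(3) + 113592)*(q(433) - 182209) = ((-14 + 3² + 537*3) + 113592)*(433 - 182209) = ((-14 + 9 + 1611) + 113592)*(-181776) = (1606 + 113592)*(-181776) = 115198*(-181776) = -20940231648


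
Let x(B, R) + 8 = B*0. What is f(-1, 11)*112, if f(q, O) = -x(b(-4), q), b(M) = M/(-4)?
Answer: 896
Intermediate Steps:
b(M) = -M/4 (b(M) = M*(-¼) = -M/4)
x(B, R) = -8 (x(B, R) = -8 + B*0 = -8 + 0 = -8)
f(q, O) = 8 (f(q, O) = -1*(-8) = 8)
f(-1, 11)*112 = 8*112 = 896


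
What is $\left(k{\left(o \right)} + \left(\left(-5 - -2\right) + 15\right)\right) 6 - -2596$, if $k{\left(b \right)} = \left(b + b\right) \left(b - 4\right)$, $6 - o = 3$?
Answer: $2632$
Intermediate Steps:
$o = 3$ ($o = 6 - 3 = 3$)
$k{\left(b \right)} = 2 b \left(-4 + b\right)$
$\left(k{\left(o \right)} + \left(\left(-5 - -2\right) + 15\right)\right) 6 - -2596 = \left(2 \cdot 3 \left(-4 + 3\right) + \left(\left(-5 - -2\right) + 15\right)\right) 6 - -2596 = \left(2 \cdot 3 \left(-1\right) + \left(\left(-5 + 2\right) + 15\right)\right) 6 + 2596 = \left(-6 + \left(-3 + 15\right)\right) 6 + 2596 = \left(-6 + 12\right) 6 + 2596 = 6 \cdot 6 + 2596 = 36 + 2596 = 2632$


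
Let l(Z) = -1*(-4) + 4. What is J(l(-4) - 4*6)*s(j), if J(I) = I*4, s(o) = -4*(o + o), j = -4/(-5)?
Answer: 2048/5 ≈ 409.60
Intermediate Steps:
l(Z) = 8 (l(Z) = 4 + 4 = 8)
j = ⅘ (j = -4*(-⅕) = ⅘ ≈ 0.80000)
s(o) = -8*o
J(I) = 4*I
J(l(-4) - 4*6)*s(j) = (4*(8 - 4*6))*(-8*⅘) = (4*(8 - 24))*(-32/5) = (4*(-16))*(-32/5) = -64*(-32/5) = 2048/5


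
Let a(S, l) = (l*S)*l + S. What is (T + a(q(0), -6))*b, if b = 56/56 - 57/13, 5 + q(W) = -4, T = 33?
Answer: 13200/13 ≈ 1015.4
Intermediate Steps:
q(W) = -9 (q(W) = -5 - 4 = -9)
b = -44/13 (b = 56*(1/56) - 57*1/13 = 1 - 57/13 = -44/13 ≈ -3.3846)
a(S, l) = S + S*l**2 (a(S, l) = (S*l)*l + S = S*l**2 + S = S + S*l**2)
(T + a(q(0), -6))*b = (33 - 9*(1 + (-6)**2))*(-44/13) = (33 - 9*(1 + 36))*(-44/13) = (33 - 9*37)*(-44/13) = (33 - 333)*(-44/13) = -300*(-44/13) = 13200/13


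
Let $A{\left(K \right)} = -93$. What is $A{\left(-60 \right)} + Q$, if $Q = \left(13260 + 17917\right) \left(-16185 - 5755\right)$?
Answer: $-684023473$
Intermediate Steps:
$Q = -684023380$ ($Q = 31177 \left(-21940\right) = -684023380$)
$A{\left(-60 \right)} + Q = -93 - 684023380 = -684023473$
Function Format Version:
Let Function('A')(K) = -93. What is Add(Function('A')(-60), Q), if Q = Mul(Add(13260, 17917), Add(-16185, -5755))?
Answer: -684023473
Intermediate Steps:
Q = -684023380 (Q = Mul(31177, -21940) = -684023380)
Add(Function('A')(-60), Q) = Add(-93, -684023380) = -684023473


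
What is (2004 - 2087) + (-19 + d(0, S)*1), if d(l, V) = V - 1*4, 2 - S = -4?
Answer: -100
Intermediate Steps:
S = 6 (S = 2 - 1*(-4) = 2 + 4 = 6)
d(l, V) = -4 + V (d(l, V) = V - 4 = -4 + V)
(2004 - 2087) + (-19 + d(0, S)*1) = (2004 - 2087) + (-19 + (-4 + 6)*1) = -83 + (-19 + 2*1) = -83 + (-19 + 2) = -83 - 17 = -100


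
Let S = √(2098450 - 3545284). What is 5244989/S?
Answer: -5244989*I*√1446834/1446834 ≈ -4360.5*I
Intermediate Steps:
S = I*√1446834 (S = √(-1446834) = I*√1446834 ≈ 1202.8*I)
5244989/S = 5244989/((I*√1446834)) = 5244989*(-I*√1446834/1446834) = -5244989*I*√1446834/1446834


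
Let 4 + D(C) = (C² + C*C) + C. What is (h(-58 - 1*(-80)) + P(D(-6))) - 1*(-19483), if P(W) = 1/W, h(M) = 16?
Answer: 1208939/62 ≈ 19499.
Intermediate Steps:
D(C) = -4 + C + 2*C² (D(C) = -4 + ((C² + C*C) + C) = -4 + ((C² + C²) + C) = -4 + (2*C² + C) = -4 + (C + 2*C²) = -4 + C + 2*C²)
(h(-58 - 1*(-80)) + P(D(-6))) - 1*(-19483) = (16 + 1/(-4 - 6 + 2*(-6)²)) - 1*(-19483) = (16 + 1/(-4 - 6 + 2*36)) + 19483 = (16 + 1/(-4 - 6 + 72)) + 19483 = (16 + 1/62) + 19483 = 993/62 + 19483 = 1208939/62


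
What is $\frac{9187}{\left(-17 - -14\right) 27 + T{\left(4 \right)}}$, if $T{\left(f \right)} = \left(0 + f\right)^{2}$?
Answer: $- \frac{9187}{65} \approx -141.34$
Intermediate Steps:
$T{\left(f \right)} = f^{2}$
$\frac{9187}{\left(-17 - -14\right) 27 + T{\left(4 \right)}} = \frac{9187}{\left(-17 - -14\right) 27 + 4^{2}} = \frac{9187}{\left(-17 + 14\right) 27 + 16} = \frac{9187}{\left(-3\right) 27 + 16} = \frac{9187}{-81 + 16} = \frac{9187}{-65} = 9187 \left(- \frac{1}{65}\right) = - \frac{9187}{65}$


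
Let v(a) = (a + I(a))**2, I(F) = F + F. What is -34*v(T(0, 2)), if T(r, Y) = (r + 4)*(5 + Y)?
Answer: -239904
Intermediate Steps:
I(F) = 2*F
T(r, Y) = (4 + r)*(5 + Y)
v(a) = 9*a**2 (v(a) = (a + 2*a)**2 = (3*a)**2 = 9*a**2)
-34*v(T(0, 2)) = -306*(20 + 4*2 + 5*0 + 2*0)**2 = -306*(20 + 8 + 0 + 0)**2 = -306*28**2 = -306*784 = -34*7056 = -239904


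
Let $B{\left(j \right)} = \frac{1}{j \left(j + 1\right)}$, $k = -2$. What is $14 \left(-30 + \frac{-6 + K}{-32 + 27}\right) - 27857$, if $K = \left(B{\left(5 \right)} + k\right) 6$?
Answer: $- \frac{705679}{25} \approx -28227.0$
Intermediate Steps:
$B{\left(j \right)} = \frac{1}{j \left(1 + j\right)}$
$K = - \frac{59}{5}$ ($K = \left(\frac{1}{5 \left(1 + 5\right)} - 2\right) 6 = \left(\frac{1}{5 \cdot 6} - 2\right) 6 = \left(\frac{1}{5} \cdot \frac{1}{6} - 2\right) 6 = \left(\frac{1}{30} - 2\right) 6 = \left(- \frac{59}{30}\right) 6 = - \frac{59}{5} \approx -11.8$)
$14 \left(-30 + \frac{-6 + K}{-32 + 27}\right) - 27857 = 14 \left(-30 + \frac{-6 - \frac{59}{5}}{-32 + 27}\right) - 27857 = 14 \left(-30 - \frac{89}{5 \left(-5\right)}\right) - 27857 = 14 \left(-30 - - \frac{89}{25}\right) - 27857 = 14 \left(-30 + \frac{89}{25}\right) - 27857 = 14 \left(- \frac{661}{25}\right) - 27857 = - \frac{9254}{25} - 27857 = - \frac{705679}{25}$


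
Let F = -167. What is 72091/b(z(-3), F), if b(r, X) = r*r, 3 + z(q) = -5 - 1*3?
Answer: 72091/121 ≈ 595.79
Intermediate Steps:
z(q) = -11 (z(q) = -3 + (-5 - 1*3) = -3 + (-5 - 3) = -3 - 8 = -11)
b(r, X) = r²
72091/b(z(-3), F) = 72091/((-11)²) = 72091/121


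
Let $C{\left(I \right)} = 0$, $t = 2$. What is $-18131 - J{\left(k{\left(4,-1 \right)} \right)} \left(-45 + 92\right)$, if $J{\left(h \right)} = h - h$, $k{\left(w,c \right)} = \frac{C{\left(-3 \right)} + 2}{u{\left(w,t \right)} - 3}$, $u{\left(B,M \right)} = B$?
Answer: $-18131$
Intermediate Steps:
$k{\left(w,c \right)} = \frac{2}{-3 + w}$ ($k{\left(w,c \right)} = \frac{0 + 2}{w - 3} = \frac{2}{-3 + w}$)
$J{\left(h \right)} = 0$
$-18131 - J{\left(k{\left(4,-1 \right)} \right)} \left(-45 + 92\right) = -18131 - 0 \left(-45 + 92\right) = -18131 - 0 \cdot 47 = -18131 - 0 = -18131 + 0 = -18131$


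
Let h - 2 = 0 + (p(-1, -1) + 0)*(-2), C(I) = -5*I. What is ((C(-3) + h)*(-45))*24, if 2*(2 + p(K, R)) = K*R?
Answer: -21600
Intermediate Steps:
p(K, R) = -2 + K*R/2 (p(K, R) = -2 + (K*R)/2 = -2 + K*R/2)
h = 5 (h = 2 + (0 + ((-2 + (½)*(-1)*(-1)) + 0)*(-2)) = 2 + (0 + ((-2 + ½) + 0)*(-2)) = 2 + (0 + (-3/2 + 0)*(-2)) = 2 + (0 - 3/2*(-2)) = 2 + (0 + 3) = 2 + 3 = 5)
((C(-3) + h)*(-45))*24 = ((-5*(-3) + 5)*(-45))*24 = ((15 + 5)*(-45))*24 = (20*(-45))*24 = -900*24 = -21600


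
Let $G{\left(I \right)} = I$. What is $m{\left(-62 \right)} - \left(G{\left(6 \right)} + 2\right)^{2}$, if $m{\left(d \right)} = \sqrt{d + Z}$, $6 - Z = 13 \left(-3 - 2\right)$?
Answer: $-61$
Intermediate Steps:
$Z = 71$ ($Z = 6 - 13 \left(-3 - 2\right) = 6 - 13 \left(-5\right) = 6 - -65 = 6 + 65 = 71$)
$m{\left(d \right)} = \sqrt{71 + d}$ ($m{\left(d \right)} = \sqrt{d + 71} = \sqrt{71 + d}$)
$m{\left(-62 \right)} - \left(G{\left(6 \right)} + 2\right)^{2} = \sqrt{71 - 62} - \left(6 + 2\right)^{2} = \sqrt{9} - 8^{2} = 3 - 64 = -61$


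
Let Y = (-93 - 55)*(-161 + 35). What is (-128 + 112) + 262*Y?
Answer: 4885760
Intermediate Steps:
Y = 18648 (Y = -148*(-126) = 18648)
(-128 + 112) + 262*Y = (-128 + 112) + 262*18648 = -16 + 4885776 = 4885760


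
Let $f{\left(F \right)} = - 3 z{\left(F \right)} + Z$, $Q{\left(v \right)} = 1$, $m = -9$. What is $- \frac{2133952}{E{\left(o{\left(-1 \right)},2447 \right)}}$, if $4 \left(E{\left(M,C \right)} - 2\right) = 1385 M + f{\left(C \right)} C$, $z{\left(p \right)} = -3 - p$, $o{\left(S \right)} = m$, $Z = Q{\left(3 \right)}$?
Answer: $- \frac{533488}{1123465} \approx -0.47486$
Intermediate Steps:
$Z = 1$
$o{\left(S \right)} = -9$
$f{\left(F \right)} = 10 + 3 F$ ($f{\left(F \right)} = - 3 \left(-3 - F\right) + 1 = \left(9 + 3 F\right) + 1 = 10 + 3 F$)
$E{\left(M,C \right)} = 2 + \frac{1385 M}{4} + \frac{C \left(10 + 3 C\right)}{4}$ ($E{\left(M,C \right)} = 2 + \frac{1385 M + \left(10 + 3 C\right) C}{4} = 2 + \frac{1385 M + C \left(10 + 3 C\right)}{4} = 2 + \left(\frac{1385 M}{4} + \frac{C \left(10 + 3 C\right)}{4}\right) = 2 + \frac{1385 M}{4} + \frac{C \left(10 + 3 C\right)}{4}$)
$- \frac{2133952}{E{\left(o{\left(-1 \right)},2447 \right)}} = - \frac{2133952}{2 + \frac{1385}{4} \left(-9\right) + \frac{1}{4} \cdot 2447 \left(10 + 3 \cdot 2447\right)} = - \frac{2133952}{2 - \frac{12465}{4} + \frac{1}{4} \cdot 2447 \left(10 + 7341\right)} = - \frac{2133952}{2 - \frac{12465}{4} + \frac{1}{4} \cdot 2447 \cdot 7351} = - \frac{2133952}{2 - \frac{12465}{4} + \frac{17987897}{4}} = - \frac{2133952}{4493860} = \left(-2133952\right) \frac{1}{4493860} = - \frac{533488}{1123465}$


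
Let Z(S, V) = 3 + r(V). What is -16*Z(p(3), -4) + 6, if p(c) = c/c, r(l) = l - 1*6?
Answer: 118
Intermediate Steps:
r(l) = -6 + l (r(l) = l - 6 = -6 + l)
p(c) = 1
Z(S, V) = -3 + V (Z(S, V) = 3 + (-6 + V) = -3 + V)
-16*Z(p(3), -4) + 6 = -16*(-3 - 4) + 6 = -16*(-7) + 6 = 112 + 6 = 118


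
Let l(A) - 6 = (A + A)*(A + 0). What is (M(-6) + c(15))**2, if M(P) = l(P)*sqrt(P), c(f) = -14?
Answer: -36308 - 2184*I*sqrt(6) ≈ -36308.0 - 5349.7*I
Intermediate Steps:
l(A) = 6 + 2*A**2 (l(A) = 6 + (A + A)*(A + 0) = 6 + (2*A)*A = 6 + 2*A**2)
M(P) = sqrt(P)*(6 + 2*P**2) (M(P) = (6 + 2*P**2)*sqrt(P) = sqrt(P)*(6 + 2*P**2))
(M(-6) + c(15))**2 = (2*sqrt(-6)*(3 + (-6)**2) - 14)**2 = (2*(I*sqrt(6))*(3 + 36) - 14)**2 = (2*(I*sqrt(6))*39 - 14)**2 = (78*I*sqrt(6) - 14)**2 = (-14 + 78*I*sqrt(6))**2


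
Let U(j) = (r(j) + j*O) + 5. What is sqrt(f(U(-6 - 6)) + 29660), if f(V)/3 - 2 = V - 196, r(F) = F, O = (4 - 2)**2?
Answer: sqrt(28913) ≈ 170.04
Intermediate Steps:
O = 4 (O = 2**2 = 4)
U(j) = 5 + 5*j (U(j) = (j + j*4) + 5 = (j + 4*j) + 5 = 5*j + 5 = 5 + 5*j)
f(V) = -582 + 3*V (f(V) = 6 + 3*(V - 196) = 6 + 3*(-196 + V) = 6 + (-588 + 3*V) = -582 + 3*V)
sqrt(f(U(-6 - 6)) + 29660) = sqrt((-582 + 3*(5 + 5*(-6 - 6))) + 29660) = sqrt((-582 + 3*(5 + 5*(-12))) + 29660) = sqrt((-582 + 3*(5 - 60)) + 29660) = sqrt((-582 + 3*(-55)) + 29660) = sqrt((-582 - 165) + 29660) = sqrt(-747 + 29660) = sqrt(28913)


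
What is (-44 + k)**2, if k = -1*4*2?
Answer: 2704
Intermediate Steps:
k = -8 (k = -4*2 = -8)
(-44 + k)**2 = (-44 - 8)**2 = (-52)**2 = 2704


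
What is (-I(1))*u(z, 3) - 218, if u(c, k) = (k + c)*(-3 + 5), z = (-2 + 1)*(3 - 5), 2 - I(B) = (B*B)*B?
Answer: -228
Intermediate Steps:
I(B) = 2 - B³ (I(B) = 2 - B*B*B = 2 - B²*B = 2 - B³)
z = 2 (z = -1*(-2) = 2)
u(c, k) = 2*c + 2*k (u(c, k) = (c + k)*2 = 2*c + 2*k)
(-I(1))*u(z, 3) - 218 = (-(2 - 1*1³))*(2*2 + 2*3) - 218 = (-(2 - 1*1))*(4 + 6) - 218 = -(2 - 1)*10 - 218 = -1*1*10 - 218 = -1*10 - 218 = -10 - 218 = -228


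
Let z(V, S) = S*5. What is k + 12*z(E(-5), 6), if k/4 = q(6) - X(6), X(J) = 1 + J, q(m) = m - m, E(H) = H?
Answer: 332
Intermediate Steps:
z(V, S) = 5*S
q(m) = 0
k = -28 (k = 4*(0 - (1 + 6)) = 4*(0 - 1*7) = 4*(0 - 7) = 4*(-7) = -28)
k + 12*z(E(-5), 6) = -28 + 12*(5*6) = -28 + 12*30 = -28 + 360 = 332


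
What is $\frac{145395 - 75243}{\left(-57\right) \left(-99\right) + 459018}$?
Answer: $\frac{23384}{154887} \approx 0.15097$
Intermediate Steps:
$\frac{145395 - 75243}{\left(-57\right) \left(-99\right) + 459018} = \frac{70152}{5643 + 459018} = \frac{70152}{464661} = 70152 \cdot \frac{1}{464661} = \frac{23384}{154887}$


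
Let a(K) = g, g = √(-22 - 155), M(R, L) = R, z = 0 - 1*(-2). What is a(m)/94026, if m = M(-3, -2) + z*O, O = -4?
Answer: I*√177/94026 ≈ 0.00014149*I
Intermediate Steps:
z = 2 (z = 0 + 2 = 2)
m = -11 (m = -3 + 2*(-4) = -3 - 8 = -11)
g = I*√177 (g = √(-177) = I*√177 ≈ 13.304*I)
a(K) = I*√177
a(m)/94026 = (I*√177)/94026 = (I*√177)*(1/94026) = I*√177/94026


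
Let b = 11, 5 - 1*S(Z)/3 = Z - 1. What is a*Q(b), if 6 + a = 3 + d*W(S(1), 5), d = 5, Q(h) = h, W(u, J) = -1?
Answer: -88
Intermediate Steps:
S(Z) = 18 - 3*Z (S(Z) = 15 - 3*(Z - 1) = 15 - 3*(-1 + Z) = 15 + (3 - 3*Z) = 18 - 3*Z)
a = -8 (a = -6 + (3 + 5*(-1)) = -6 + (3 - 5) = -6 - 2 = -8)
a*Q(b) = -8*11 = -88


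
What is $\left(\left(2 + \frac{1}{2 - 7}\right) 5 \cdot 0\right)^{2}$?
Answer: $0$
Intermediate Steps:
$\left(\left(2 + \frac{1}{2 - 7}\right) 5 \cdot 0\right)^{2} = \left(\left(2 + \frac{1}{-5}\right) 0\right)^{2} = \left(\left(2 - \frac{1}{5}\right) 0\right)^{2} = \left(\frac{9}{5} \cdot 0\right)^{2} = 0^{2} = 0$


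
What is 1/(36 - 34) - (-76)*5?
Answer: 761/2 ≈ 380.50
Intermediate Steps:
1/(36 - 34) - (-76)*5 = 1/2 - 38*(-10) = 1/2 + 380 = 761/2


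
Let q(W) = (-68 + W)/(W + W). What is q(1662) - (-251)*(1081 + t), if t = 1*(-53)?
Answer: 428843333/1662 ≈ 2.5803e+5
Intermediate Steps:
q(W) = (-68 + W)/(2*W) (q(W) = (-68 + W)/((2*W)) = (-68 + W)*(1/(2*W)) = (-68 + W)/(2*W))
t = -53
q(1662) - (-251)*(1081 + t) = (½)*(-68 + 1662)/1662 - (-251)*(1081 - 53) = (½)*(1/1662)*1594 - (-251)*1028 = 797/1662 - 1*(-258028) = 797/1662 + 258028 = 428843333/1662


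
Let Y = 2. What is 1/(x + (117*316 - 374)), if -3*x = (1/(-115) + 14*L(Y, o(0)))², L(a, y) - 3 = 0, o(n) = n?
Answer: 39675/1428706409 ≈ 2.7770e-5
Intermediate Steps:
L(a, y) = 3 (L(a, y) = 3 + 0 = 3)
x = -23319241/39675 (x = -(1/(-115) + 14*3)²/3 = -(-1/115 + 42)²/3 = -(4829/115)²/3 = -⅓*23319241/13225 = -23319241/39675 ≈ -587.76)
1/(x + (117*316 - 374)) = 1/(-23319241/39675 + (117*316 - 374)) = 1/(-23319241/39675 + (36972 - 374)) = 1/(-23319241/39675 + 36598) = 1/(1428706409/39675) = 39675/1428706409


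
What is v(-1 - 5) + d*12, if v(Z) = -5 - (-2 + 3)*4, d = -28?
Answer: -345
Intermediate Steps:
v(Z) = -9 (v(Z) = -5 - 4 = -9)
v(-1 - 5) + d*12 = -9 - 28*12 = -9 - 336 = -345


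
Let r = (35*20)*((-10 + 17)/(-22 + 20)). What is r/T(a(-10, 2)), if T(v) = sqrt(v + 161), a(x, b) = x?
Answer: -2450*sqrt(151)/151 ≈ -199.38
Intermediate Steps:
T(v) = sqrt(161 + v)
r = -2450 (r = 700*(7/(-2)) = 700*(7*(-1/2)) = 700*(-7/2) = -2450)
r/T(a(-10, 2)) = -2450/sqrt(161 - 10) = -2450*sqrt(151)/151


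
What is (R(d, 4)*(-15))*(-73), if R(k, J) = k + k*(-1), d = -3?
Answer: 0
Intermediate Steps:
R(k, J) = 0 (R(k, J) = k - k = 0)
(R(d, 4)*(-15))*(-73) = (0*(-15))*(-73) = 0*(-73) = 0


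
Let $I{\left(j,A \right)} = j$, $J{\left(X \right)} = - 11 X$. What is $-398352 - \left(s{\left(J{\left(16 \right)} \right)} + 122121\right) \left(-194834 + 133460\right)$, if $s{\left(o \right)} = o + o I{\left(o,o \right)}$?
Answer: $9384975102$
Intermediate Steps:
$s{\left(o \right)} = o + o^{2}$ ($s{\left(o \right)} = o + o o = o + o^{2}$)
$-398352 - \left(s{\left(J{\left(16 \right)} \right)} + 122121\right) \left(-194834 + 133460\right) = -398352 - \left(\left(-11\right) 16 \left(1 - 176\right) + 122121\right) \left(-194834 + 133460\right) = -398352 - \left(- 176 \left(1 - 176\right) + 122121\right) \left(-61374\right) = -398352 - \left(\left(-176\right) \left(-175\right) + 122121\right) \left(-61374\right) = -398352 - \left(30800 + 122121\right) \left(-61374\right) = -398352 - 152921 \left(-61374\right) = -398352 - -9385373454 = -398352 + 9385373454 = 9384975102$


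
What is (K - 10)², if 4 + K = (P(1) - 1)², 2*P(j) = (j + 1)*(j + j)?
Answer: 169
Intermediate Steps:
P(j) = j*(1 + j) (P(j) = ((j + 1)*(j + j))/2 = ((1 + j)*(2*j))/2 = (2*j*(1 + j))/2 = j*(1 + j))
K = -3 (K = -4 + (1*(1 + 1) - 1)² = -4 + (1*2 - 1)² = -4 + (2 - 1)² = -4 + 1² = -4 + 1 = -3)
(K - 10)² = (-3 - 10)² = (-13)² = 169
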